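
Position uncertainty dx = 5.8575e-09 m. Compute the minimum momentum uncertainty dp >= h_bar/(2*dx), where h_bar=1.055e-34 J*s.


dp = h_bar / (2 * dx)
= 1.055e-34 / (2 * 5.8575e-09)
= 1.055e-34 / 1.1715e-08
= 9.0055e-27 kg*m/s

9.0055e-27


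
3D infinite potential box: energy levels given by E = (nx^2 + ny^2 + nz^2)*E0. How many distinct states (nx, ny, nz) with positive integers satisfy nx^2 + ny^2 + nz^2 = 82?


Enumerate all (nx, ny, nz) with nx^2 + ny^2 + nz^2 = 82:
(3,3,8)
(3,8,3)
(8,3,3)
Total degeneracy = 3

3


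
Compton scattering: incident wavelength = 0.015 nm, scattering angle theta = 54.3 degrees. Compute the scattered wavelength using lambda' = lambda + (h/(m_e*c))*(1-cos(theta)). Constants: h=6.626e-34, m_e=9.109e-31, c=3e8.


Compton wavelength: h/(m_e*c) = 2.4247e-12 m
d_lambda = 2.4247e-12 * (1 - cos(54.3 deg))
= 2.4247e-12 * 0.416459
= 1.0098e-12 m = 0.00101 nm
lambda' = 0.015 + 0.00101
= 0.01601 nm

0.01601


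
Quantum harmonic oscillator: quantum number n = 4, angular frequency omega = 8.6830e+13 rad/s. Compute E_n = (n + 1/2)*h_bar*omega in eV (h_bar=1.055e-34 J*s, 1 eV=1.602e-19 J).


E = (n + 1/2) * h_bar * omega
= (4 + 0.5) * 1.055e-34 * 8.6830e+13
= 4.5 * 9.1606e-21
= 4.1223e-20 J
= 0.2573 eV

0.2573


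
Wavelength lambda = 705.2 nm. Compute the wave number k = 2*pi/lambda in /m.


k = 2 * pi / lambda
= 6.2832 / (705.2e-9)
= 6.2832 / 7.0520e-07
= 8.9098e+06 /m

8.9098e+06


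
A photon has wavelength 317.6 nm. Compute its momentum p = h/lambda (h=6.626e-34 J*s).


p = h / lambda
= 6.626e-34 / (317.6e-9)
= 6.626e-34 / 3.1760e-07
= 2.0863e-27 kg*m/s

2.0863e-27


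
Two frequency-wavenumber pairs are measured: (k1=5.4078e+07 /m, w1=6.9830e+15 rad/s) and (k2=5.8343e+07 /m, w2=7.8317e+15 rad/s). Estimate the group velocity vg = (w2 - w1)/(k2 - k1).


vg = (w2 - w1) / (k2 - k1)
= (7.8317e+15 - 6.9830e+15) / (5.8343e+07 - 5.4078e+07)
= 8.4870e+14 / 4.2650e+06
= 1.9899e+08 m/s

1.9899e+08


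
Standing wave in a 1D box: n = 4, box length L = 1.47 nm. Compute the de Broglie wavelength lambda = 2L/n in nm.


lambda = 2L / n
= 2 * 1.47 / 4
= 2.94 / 4
= 0.735 nm

0.735


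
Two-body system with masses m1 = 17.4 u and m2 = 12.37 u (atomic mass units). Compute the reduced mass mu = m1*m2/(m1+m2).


mu = m1 * m2 / (m1 + m2)
= 17.4 * 12.37 / (17.4 + 12.37)
= 215.238 / 29.77
= 7.23 u

7.23


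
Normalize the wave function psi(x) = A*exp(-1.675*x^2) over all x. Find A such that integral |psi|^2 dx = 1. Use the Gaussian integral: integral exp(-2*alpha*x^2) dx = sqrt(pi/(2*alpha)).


integral |psi|^2 dx = A^2 * sqrt(pi/(2*alpha)) = 1
A^2 = sqrt(2*alpha/pi)
= sqrt(2 * 1.675 / pi)
= 1.032636
A = sqrt(1.032636)
= 1.0162

1.0162


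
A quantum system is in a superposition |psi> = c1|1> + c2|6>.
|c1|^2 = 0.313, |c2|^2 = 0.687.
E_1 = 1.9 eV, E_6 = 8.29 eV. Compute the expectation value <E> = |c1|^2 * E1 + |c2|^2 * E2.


<E> = |c1|^2 * E1 + |c2|^2 * E2
= 0.313 * 1.9 + 0.687 * 8.29
= 0.5947 + 5.6952
= 6.2899 eV

6.2899


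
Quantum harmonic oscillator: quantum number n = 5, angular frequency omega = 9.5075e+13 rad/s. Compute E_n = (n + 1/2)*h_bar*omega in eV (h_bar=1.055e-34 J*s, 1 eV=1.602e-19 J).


E = (n + 1/2) * h_bar * omega
= (5 + 0.5) * 1.055e-34 * 9.5075e+13
= 5.5 * 1.0030e-20
= 5.5167e-20 J
= 0.3444 eV

0.3444


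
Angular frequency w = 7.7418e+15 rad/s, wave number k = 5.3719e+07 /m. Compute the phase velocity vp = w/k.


vp = w / k
= 7.7418e+15 / 5.3719e+07
= 1.4412e+08 m/s

1.4412e+08


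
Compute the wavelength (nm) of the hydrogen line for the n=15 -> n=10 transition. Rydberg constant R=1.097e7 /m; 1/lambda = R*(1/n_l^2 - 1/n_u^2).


1/lambda = R * (1/n_l^2 - 1/n_u^2)
= 1.097e7 * (1/10^2 - 1/15^2)
= 1.097e7 * (0.01 - 0.004444)
= 1.097e7 * 0.005556
= 6.0944e+04 /m
lambda = 1 / 6.0944e+04 = 16408.3865 nm

16408.3865


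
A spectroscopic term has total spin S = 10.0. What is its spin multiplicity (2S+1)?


Spin multiplicity = 2S + 1
= 2 * 10.0 + 1
= 20.0 + 1
= 21

21


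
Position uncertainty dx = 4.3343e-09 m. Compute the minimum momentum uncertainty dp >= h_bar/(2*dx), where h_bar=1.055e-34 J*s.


dp = h_bar / (2 * dx)
= 1.055e-34 / (2 * 4.3343e-09)
= 1.055e-34 / 8.6686e-09
= 1.2170e-26 kg*m/s

1.2170e-26


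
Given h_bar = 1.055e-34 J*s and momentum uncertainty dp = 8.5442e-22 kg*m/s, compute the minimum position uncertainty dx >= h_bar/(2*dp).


dx = h_bar / (2 * dp)
= 1.055e-34 / (2 * 8.5442e-22)
= 1.055e-34 / 1.7088e-21
= 6.1738e-14 m

6.1738e-14


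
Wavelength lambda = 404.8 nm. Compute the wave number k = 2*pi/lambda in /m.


k = 2 * pi / lambda
= 6.2832 / (404.8e-9)
= 6.2832 / 4.0480e-07
= 1.5522e+07 /m

1.5522e+07


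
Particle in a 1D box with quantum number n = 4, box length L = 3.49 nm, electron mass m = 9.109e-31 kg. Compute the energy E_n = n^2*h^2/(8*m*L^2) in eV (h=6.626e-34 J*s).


E = n^2 * h^2 / (8 * m * L^2)
= 4^2 * (6.626e-34)^2 / (8 * 9.109e-31 * (3.49e-9)^2)
= 16 * 4.3904e-67 / (8 * 9.109e-31 * 1.2180e-17)
= 7.9143e-20 J
= 0.494 eV

0.494


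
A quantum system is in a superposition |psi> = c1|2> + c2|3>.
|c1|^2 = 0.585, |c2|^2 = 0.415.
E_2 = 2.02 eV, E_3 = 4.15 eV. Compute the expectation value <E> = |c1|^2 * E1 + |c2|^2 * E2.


<E> = |c1|^2 * E1 + |c2|^2 * E2
= 0.585 * 2.02 + 0.415 * 4.15
= 1.1817 + 1.7223
= 2.904 eV

2.904


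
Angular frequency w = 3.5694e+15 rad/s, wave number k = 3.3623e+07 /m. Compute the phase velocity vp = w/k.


vp = w / k
= 3.5694e+15 / 3.3623e+07
= 1.0616e+08 m/s

1.0616e+08


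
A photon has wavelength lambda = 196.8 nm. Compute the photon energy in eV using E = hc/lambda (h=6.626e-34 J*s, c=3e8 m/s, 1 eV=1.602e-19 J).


E = hc / lambda
= (6.626e-34)(3e8) / (196.8e-9)
= 1.9878e-25 / 1.9680e-07
= 1.0101e-18 J
Converting to eV: 1.0101e-18 / 1.602e-19
= 6.305 eV

6.305


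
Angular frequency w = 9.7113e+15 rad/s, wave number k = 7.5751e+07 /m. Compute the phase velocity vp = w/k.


vp = w / k
= 9.7113e+15 / 7.5751e+07
= 1.2820e+08 m/s

1.2820e+08


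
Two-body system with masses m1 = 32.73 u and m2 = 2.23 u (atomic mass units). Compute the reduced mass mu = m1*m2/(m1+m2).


mu = m1 * m2 / (m1 + m2)
= 32.73 * 2.23 / (32.73 + 2.23)
= 72.9879 / 34.96
= 2.0878 u

2.0878


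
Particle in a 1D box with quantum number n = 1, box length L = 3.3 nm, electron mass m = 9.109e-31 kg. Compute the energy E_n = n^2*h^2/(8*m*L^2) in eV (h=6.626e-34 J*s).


E = n^2 * h^2 / (8 * m * L^2)
= 1^2 * (6.626e-34)^2 / (8 * 9.109e-31 * (3.3e-9)^2)
= 1 * 4.3904e-67 / (8 * 9.109e-31 * 1.0890e-17)
= 5.5324e-21 J
= 0.0345 eV

0.0345


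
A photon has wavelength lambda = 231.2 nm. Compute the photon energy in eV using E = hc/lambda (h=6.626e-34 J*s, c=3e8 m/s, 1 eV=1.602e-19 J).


E = hc / lambda
= (6.626e-34)(3e8) / (231.2e-9)
= 1.9878e-25 / 2.3120e-07
= 8.5978e-19 J
Converting to eV: 8.5978e-19 / 1.602e-19
= 5.3669 eV

5.3669


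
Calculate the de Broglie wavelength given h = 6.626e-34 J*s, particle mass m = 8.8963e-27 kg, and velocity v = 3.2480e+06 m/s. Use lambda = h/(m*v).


lambda = h / (m * v)
= 6.626e-34 / (8.8963e-27 * 3.2480e+06)
= 6.626e-34 / 2.8895e-20
= 2.2931e-14 m

2.2931e-14


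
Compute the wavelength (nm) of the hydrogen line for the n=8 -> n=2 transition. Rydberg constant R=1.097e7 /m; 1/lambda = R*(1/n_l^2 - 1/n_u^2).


1/lambda = R * (1/n_l^2 - 1/n_u^2)
= 1.097e7 * (1/2^2 - 1/8^2)
= 1.097e7 * (0.25 - 0.015625)
= 1.097e7 * 0.234375
= 2.5711e+06 /m
lambda = 1 / 2.5711e+06 = 388.9395 nm

388.9395


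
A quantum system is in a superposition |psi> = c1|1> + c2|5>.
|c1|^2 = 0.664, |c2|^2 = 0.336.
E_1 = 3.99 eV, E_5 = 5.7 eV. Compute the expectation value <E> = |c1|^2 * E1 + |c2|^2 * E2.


<E> = |c1|^2 * E1 + |c2|^2 * E2
= 0.664 * 3.99 + 0.336 * 5.7
= 2.6494 + 1.9152
= 4.5646 eV

4.5646


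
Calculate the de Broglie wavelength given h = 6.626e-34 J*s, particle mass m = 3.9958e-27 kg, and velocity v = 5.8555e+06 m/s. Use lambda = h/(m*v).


lambda = h / (m * v)
= 6.626e-34 / (3.9958e-27 * 5.8555e+06)
= 6.626e-34 / 2.3397e-20
= 2.8319e-14 m

2.8319e-14


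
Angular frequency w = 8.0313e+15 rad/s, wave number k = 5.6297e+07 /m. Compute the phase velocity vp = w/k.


vp = w / k
= 8.0313e+15 / 5.6297e+07
= 1.4266e+08 m/s

1.4266e+08


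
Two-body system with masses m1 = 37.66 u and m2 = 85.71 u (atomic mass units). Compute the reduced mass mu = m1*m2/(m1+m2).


mu = m1 * m2 / (m1 + m2)
= 37.66 * 85.71 / (37.66 + 85.71)
= 3227.8386 / 123.37
= 26.1639 u

26.1639


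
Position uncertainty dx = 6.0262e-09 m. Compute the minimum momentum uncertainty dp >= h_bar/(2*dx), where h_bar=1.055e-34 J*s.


dp = h_bar / (2 * dx)
= 1.055e-34 / (2 * 6.0262e-09)
= 1.055e-34 / 1.2052e-08
= 8.7534e-27 kg*m/s

8.7534e-27


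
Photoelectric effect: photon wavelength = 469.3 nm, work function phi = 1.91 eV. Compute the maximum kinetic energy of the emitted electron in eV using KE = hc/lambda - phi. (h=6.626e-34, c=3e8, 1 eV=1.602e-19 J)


E_photon = hc / lambda
= (6.626e-34)(3e8) / (469.3e-9)
= 4.2357e-19 J
= 2.644 eV
KE = E_photon - phi
= 2.644 - 1.91
= 0.734 eV

0.734


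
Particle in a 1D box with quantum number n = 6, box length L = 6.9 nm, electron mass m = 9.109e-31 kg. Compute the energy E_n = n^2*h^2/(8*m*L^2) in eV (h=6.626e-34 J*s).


E = n^2 * h^2 / (8 * m * L^2)
= 6^2 * (6.626e-34)^2 / (8 * 9.109e-31 * (6.9e-9)^2)
= 36 * 4.3904e-67 / (8 * 9.109e-31 * 4.7610e-17)
= 4.5556e-20 J
= 0.2844 eV

0.2844


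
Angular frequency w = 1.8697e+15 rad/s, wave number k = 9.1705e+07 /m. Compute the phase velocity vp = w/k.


vp = w / k
= 1.8697e+15 / 9.1705e+07
= 2.0388e+07 m/s

2.0388e+07


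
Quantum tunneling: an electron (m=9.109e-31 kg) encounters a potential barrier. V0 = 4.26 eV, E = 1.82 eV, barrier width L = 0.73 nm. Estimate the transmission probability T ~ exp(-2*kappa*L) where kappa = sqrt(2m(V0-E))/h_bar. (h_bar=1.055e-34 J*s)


V0 - E = 2.44 eV = 3.9089e-19 J
kappa = sqrt(2 * m * (V0-E)) / h_bar
= sqrt(2 * 9.109e-31 * 3.9089e-19) / 1.055e-34
= 7.9988e+09 /m
2*kappa*L = 2 * 7.9988e+09 * 0.73e-9
= 11.6782
T = exp(-11.6782) = 8.476380e-06

8.476380e-06


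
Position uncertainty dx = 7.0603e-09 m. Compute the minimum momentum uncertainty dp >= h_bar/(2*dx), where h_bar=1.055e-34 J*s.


dp = h_bar / (2 * dx)
= 1.055e-34 / (2 * 7.0603e-09)
= 1.055e-34 / 1.4121e-08
= 7.4714e-27 kg*m/s

7.4714e-27


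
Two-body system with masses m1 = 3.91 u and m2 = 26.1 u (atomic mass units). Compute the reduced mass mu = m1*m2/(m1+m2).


mu = m1 * m2 / (m1 + m2)
= 3.91 * 26.1 / (3.91 + 26.1)
= 102.051 / 30.01
= 3.4006 u

3.4006


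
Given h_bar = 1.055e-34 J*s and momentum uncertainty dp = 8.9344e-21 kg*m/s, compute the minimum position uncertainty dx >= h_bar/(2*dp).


dx = h_bar / (2 * dp)
= 1.055e-34 / (2 * 8.9344e-21)
= 1.055e-34 / 1.7869e-20
= 5.9041e-15 m

5.9041e-15


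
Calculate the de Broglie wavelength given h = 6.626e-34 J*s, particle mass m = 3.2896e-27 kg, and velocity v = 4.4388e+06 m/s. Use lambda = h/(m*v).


lambda = h / (m * v)
= 6.626e-34 / (3.2896e-27 * 4.4388e+06)
= 6.626e-34 / 1.4602e-20
= 4.5378e-14 m

4.5378e-14


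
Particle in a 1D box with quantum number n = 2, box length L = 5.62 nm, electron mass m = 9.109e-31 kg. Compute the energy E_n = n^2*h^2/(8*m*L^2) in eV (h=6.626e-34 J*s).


E = n^2 * h^2 / (8 * m * L^2)
= 2^2 * (6.626e-34)^2 / (8 * 9.109e-31 * (5.62e-9)^2)
= 4 * 4.3904e-67 / (8 * 9.109e-31 * 3.1584e-17)
= 7.6301e-21 J
= 0.0476 eV

0.0476


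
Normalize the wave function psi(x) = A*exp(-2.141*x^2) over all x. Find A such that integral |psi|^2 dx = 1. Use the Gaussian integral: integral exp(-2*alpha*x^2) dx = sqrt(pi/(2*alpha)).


integral |psi|^2 dx = A^2 * sqrt(pi/(2*alpha)) = 1
A^2 = sqrt(2*alpha/pi)
= sqrt(2 * 2.141 / pi)
= 1.167477
A = sqrt(1.167477)
= 1.0805

1.0805


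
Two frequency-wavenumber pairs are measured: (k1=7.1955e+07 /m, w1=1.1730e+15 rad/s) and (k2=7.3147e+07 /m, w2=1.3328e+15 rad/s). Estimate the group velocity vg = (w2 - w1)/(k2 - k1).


vg = (w2 - w1) / (k2 - k1)
= (1.3328e+15 - 1.1730e+15) / (7.3147e+07 - 7.1955e+07)
= 1.5980e+14 / 1.1920e+06
= 1.3406e+08 m/s

1.3406e+08


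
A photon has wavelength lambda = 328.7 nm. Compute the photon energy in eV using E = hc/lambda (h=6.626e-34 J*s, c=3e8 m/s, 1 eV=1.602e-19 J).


E = hc / lambda
= (6.626e-34)(3e8) / (328.7e-9)
= 1.9878e-25 / 3.2870e-07
= 6.0475e-19 J
Converting to eV: 6.0475e-19 / 1.602e-19
= 3.7749 eV

3.7749


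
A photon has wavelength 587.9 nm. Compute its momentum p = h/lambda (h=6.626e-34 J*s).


p = h / lambda
= 6.626e-34 / (587.9e-9)
= 6.626e-34 / 5.8790e-07
= 1.1271e-27 kg*m/s

1.1271e-27


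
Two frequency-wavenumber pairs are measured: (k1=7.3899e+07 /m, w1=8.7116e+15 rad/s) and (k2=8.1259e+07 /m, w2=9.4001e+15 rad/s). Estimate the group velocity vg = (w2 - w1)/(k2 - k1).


vg = (w2 - w1) / (k2 - k1)
= (9.4001e+15 - 8.7116e+15) / (8.1259e+07 - 7.3899e+07)
= 6.8850e+14 / 7.3600e+06
= 9.3546e+07 m/s

9.3546e+07


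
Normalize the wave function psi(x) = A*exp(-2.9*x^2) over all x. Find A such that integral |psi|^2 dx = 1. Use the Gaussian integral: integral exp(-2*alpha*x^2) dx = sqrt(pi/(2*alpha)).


integral |psi|^2 dx = A^2 * sqrt(pi/(2*alpha)) = 1
A^2 = sqrt(2*alpha/pi)
= sqrt(2 * 2.9 / pi)
= 1.358748
A = sqrt(1.358748)
= 1.1657

1.1657


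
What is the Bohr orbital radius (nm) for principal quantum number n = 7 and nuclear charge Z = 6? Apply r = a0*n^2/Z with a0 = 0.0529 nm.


r = a0 * n^2 / Z
= 0.0529 * 7^2 / 6
= 0.0529 * 49 / 6
= 0.432 nm

0.432


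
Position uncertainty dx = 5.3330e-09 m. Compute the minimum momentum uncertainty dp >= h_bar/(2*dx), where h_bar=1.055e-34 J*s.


dp = h_bar / (2 * dx)
= 1.055e-34 / (2 * 5.3330e-09)
= 1.055e-34 / 1.0666e-08
= 9.8912e-27 kg*m/s

9.8912e-27


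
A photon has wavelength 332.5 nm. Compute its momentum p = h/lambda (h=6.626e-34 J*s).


p = h / lambda
= 6.626e-34 / (332.5e-9)
= 6.626e-34 / 3.3250e-07
= 1.9928e-27 kg*m/s

1.9928e-27


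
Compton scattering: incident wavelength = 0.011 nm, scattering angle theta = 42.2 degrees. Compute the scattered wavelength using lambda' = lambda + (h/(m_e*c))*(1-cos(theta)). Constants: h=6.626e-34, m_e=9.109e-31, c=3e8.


Compton wavelength: h/(m_e*c) = 2.4247e-12 m
d_lambda = 2.4247e-12 * (1 - cos(42.2 deg))
= 2.4247e-12 * 0.259195
= 6.2847e-13 m = 0.000628 nm
lambda' = 0.011 + 0.000628
= 0.011628 nm

0.011628


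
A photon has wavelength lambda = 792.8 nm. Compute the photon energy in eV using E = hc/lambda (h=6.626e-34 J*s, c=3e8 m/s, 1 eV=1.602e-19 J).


E = hc / lambda
= (6.626e-34)(3e8) / (792.8e-9)
= 1.9878e-25 / 7.9280e-07
= 2.5073e-19 J
Converting to eV: 2.5073e-19 / 1.602e-19
= 1.5651 eV

1.5651


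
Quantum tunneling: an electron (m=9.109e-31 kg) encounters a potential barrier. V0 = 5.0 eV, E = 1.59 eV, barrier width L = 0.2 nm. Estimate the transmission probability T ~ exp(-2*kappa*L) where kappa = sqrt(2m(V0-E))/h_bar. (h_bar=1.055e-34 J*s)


V0 - E = 3.41 eV = 5.4628e-19 J
kappa = sqrt(2 * m * (V0-E)) / h_bar
= sqrt(2 * 9.109e-31 * 5.4628e-19) / 1.055e-34
= 9.4560e+09 /m
2*kappa*L = 2 * 9.4560e+09 * 0.2e-9
= 3.7824
T = exp(-3.7824) = 2.276821e-02

2.276821e-02


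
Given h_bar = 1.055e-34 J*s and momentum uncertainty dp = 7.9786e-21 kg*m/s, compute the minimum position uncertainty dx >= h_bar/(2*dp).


dx = h_bar / (2 * dp)
= 1.055e-34 / (2 * 7.9786e-21)
= 1.055e-34 / 1.5957e-20
= 6.6114e-15 m

6.6114e-15


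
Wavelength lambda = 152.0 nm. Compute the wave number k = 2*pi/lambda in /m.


k = 2 * pi / lambda
= 6.2832 / (152.0e-9)
= 6.2832 / 1.5200e-07
= 4.1337e+07 /m

4.1337e+07


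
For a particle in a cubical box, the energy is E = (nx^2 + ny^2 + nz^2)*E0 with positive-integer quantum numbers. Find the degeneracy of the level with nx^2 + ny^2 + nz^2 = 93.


Enumerate all (nx, ny, nz) with nx^2 + ny^2 + nz^2 = 93:
(2,5,8)
(2,8,5)
(5,2,8)
(5,8,2)
(8,2,5)
(8,5,2)
Total degeneracy = 6

6


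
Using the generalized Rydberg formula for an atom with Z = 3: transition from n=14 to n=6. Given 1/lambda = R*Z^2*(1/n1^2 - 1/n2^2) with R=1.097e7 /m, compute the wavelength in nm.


1/lambda = R * Z^2 * (1/n1^2 - 1/n2^2)
= 1.097e7 * 3^2 * (1/6^2 - 1/14^2)
= 1.097e7 * 9 * (0.027778 - 0.005102)
= 2.2388e+06 /m
lambda = 1 / 2.2388e+06
= 446.6727 nm

446.6727


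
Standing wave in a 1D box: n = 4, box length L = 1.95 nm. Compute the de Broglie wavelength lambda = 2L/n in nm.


lambda = 2L / n
= 2 * 1.95 / 4
= 3.9 / 4
= 0.975 nm

0.975


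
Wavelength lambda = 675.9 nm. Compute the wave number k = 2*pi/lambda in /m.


k = 2 * pi / lambda
= 6.2832 / (675.9e-9)
= 6.2832 / 6.7590e-07
= 9.2960e+06 /m

9.2960e+06


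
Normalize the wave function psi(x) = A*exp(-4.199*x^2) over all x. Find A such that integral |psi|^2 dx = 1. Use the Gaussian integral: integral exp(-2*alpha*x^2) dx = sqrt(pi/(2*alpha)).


integral |psi|^2 dx = A^2 * sqrt(pi/(2*alpha)) = 1
A^2 = sqrt(2*alpha/pi)
= sqrt(2 * 4.199 / pi)
= 1.634982
A = sqrt(1.634982)
= 1.2787

1.2787


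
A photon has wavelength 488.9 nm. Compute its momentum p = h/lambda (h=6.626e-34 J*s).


p = h / lambda
= 6.626e-34 / (488.9e-9)
= 6.626e-34 / 4.8890e-07
= 1.3553e-27 kg*m/s

1.3553e-27


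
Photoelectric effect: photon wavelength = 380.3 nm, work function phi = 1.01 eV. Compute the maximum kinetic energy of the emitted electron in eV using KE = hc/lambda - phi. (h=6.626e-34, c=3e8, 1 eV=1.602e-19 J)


E_photon = hc / lambda
= (6.626e-34)(3e8) / (380.3e-9)
= 5.2269e-19 J
= 3.2628 eV
KE = E_photon - phi
= 3.2628 - 1.01
= 2.2528 eV

2.2528


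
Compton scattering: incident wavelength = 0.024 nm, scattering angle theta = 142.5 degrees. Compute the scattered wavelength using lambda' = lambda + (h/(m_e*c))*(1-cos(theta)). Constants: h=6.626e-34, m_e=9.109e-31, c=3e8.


Compton wavelength: h/(m_e*c) = 2.4247e-12 m
d_lambda = 2.4247e-12 * (1 - cos(142.5 deg))
= 2.4247e-12 * 1.793353
= 4.3484e-12 m = 0.004348 nm
lambda' = 0.024 + 0.004348
= 0.028348 nm

0.028348


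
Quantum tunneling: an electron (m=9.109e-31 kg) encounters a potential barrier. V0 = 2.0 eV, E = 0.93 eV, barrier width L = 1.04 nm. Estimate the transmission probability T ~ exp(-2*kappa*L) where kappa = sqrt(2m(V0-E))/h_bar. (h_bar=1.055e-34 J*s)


V0 - E = 1.07 eV = 1.7141e-19 J
kappa = sqrt(2 * m * (V0-E)) / h_bar
= sqrt(2 * 9.109e-31 * 1.7141e-19) / 1.055e-34
= 5.2969e+09 /m
2*kappa*L = 2 * 5.2969e+09 * 1.04e-9
= 11.0175
T = exp(-11.0175) = 1.641142e-05

1.641142e-05


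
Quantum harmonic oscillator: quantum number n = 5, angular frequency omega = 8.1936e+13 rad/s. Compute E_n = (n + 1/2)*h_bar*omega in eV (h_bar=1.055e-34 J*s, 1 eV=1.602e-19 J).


E = (n + 1/2) * h_bar * omega
= (5 + 0.5) * 1.055e-34 * 8.1936e+13
= 5.5 * 8.6442e-21
= 4.7543e-20 J
= 0.2968 eV

0.2968


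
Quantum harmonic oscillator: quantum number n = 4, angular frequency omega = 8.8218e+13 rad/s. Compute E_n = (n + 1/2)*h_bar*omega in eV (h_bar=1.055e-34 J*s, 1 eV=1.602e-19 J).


E = (n + 1/2) * h_bar * omega
= (4 + 0.5) * 1.055e-34 * 8.8218e+13
= 4.5 * 9.3070e-21
= 4.1881e-20 J
= 0.2614 eV

0.2614


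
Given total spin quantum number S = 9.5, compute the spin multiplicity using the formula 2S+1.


Spin multiplicity = 2S + 1
= 2 * 9.5 + 1
= 19.0 + 1
= 20

20


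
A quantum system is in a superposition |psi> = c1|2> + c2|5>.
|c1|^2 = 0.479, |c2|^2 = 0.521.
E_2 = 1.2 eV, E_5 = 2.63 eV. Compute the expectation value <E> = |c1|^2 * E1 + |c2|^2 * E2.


<E> = |c1|^2 * E1 + |c2|^2 * E2
= 0.479 * 1.2 + 0.521 * 2.63
= 0.5748 + 1.3702
= 1.945 eV

1.945


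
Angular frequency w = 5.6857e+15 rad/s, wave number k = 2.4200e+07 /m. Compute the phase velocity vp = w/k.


vp = w / k
= 5.6857e+15 / 2.4200e+07
= 2.3495e+08 m/s

2.3495e+08


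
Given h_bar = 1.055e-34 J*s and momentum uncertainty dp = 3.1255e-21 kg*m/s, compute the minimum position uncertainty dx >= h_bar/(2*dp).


dx = h_bar / (2 * dp)
= 1.055e-34 / (2 * 3.1255e-21)
= 1.055e-34 / 6.2510e-21
= 1.6877e-14 m

1.6877e-14


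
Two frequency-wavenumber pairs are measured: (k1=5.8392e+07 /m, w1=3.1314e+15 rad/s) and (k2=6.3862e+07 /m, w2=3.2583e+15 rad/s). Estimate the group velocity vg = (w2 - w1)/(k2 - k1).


vg = (w2 - w1) / (k2 - k1)
= (3.2583e+15 - 3.1314e+15) / (6.3862e+07 - 5.8392e+07)
= 1.2690e+14 / 5.4700e+06
= 2.3199e+07 m/s

2.3199e+07


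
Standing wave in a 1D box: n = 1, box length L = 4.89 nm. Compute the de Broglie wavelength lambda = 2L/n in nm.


lambda = 2L / n
= 2 * 4.89 / 1
= 9.78 / 1
= 9.78 nm

9.78


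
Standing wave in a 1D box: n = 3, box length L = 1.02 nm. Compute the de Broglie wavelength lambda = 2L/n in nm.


lambda = 2L / n
= 2 * 1.02 / 3
= 2.04 / 3
= 0.68 nm

0.68


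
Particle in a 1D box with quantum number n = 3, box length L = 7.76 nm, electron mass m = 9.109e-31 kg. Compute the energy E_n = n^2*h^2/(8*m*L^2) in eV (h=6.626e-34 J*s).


E = n^2 * h^2 / (8 * m * L^2)
= 3^2 * (6.626e-34)^2 / (8 * 9.109e-31 * (7.76e-9)^2)
= 9 * 4.3904e-67 / (8 * 9.109e-31 * 6.0218e-17)
= 9.0045e-21 J
= 0.0562 eV

0.0562


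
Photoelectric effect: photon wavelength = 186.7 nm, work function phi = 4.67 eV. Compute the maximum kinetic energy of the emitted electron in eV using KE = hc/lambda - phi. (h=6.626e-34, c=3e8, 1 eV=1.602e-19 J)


E_photon = hc / lambda
= (6.626e-34)(3e8) / (186.7e-9)
= 1.0647e-18 J
= 6.6461 eV
KE = E_photon - phi
= 6.6461 - 4.67
= 1.9761 eV

1.9761


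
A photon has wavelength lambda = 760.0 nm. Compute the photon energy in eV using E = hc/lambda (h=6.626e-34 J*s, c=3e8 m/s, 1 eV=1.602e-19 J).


E = hc / lambda
= (6.626e-34)(3e8) / (760.0e-9)
= 1.9878e-25 / 7.6000e-07
= 2.6155e-19 J
Converting to eV: 2.6155e-19 / 1.602e-19
= 1.6327 eV

1.6327


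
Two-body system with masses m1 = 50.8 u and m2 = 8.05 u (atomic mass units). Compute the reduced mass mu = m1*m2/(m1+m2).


mu = m1 * m2 / (m1 + m2)
= 50.8 * 8.05 / (50.8 + 8.05)
= 408.94 / 58.85
= 6.9489 u

6.9489


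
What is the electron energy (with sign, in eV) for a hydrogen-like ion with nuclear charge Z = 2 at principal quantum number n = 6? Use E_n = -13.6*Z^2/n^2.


E_n = -13.6 * Z^2 / n^2
= -13.6 * 2^2 / 6^2
= -13.6 * 4 / 36
= -1.5111 eV

-1.5111


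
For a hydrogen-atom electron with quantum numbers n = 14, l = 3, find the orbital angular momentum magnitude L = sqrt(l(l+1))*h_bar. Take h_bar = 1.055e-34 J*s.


L = sqrt(l*(l+1)) * h_bar
= sqrt(3 * 4) * 1.055e-34
= sqrt(12) * 1.055e-34
= 3.4641 * 1.055e-34
= 3.6546e-34 J*s

3.6546e-34


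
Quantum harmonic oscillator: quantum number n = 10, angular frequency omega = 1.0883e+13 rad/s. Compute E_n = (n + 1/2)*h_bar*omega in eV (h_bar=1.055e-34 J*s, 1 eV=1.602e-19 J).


E = (n + 1/2) * h_bar * omega
= (10 + 0.5) * 1.055e-34 * 1.0883e+13
= 10.5 * 1.1482e-21
= 1.2056e-20 J
= 0.0753 eV

0.0753


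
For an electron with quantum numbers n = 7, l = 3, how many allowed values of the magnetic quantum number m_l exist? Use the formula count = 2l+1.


m_l ranges from -l to +l in integer steps
So m_l goes from -3 to +3
Count = 2l + 1 = 2*3 + 1
= 7

7


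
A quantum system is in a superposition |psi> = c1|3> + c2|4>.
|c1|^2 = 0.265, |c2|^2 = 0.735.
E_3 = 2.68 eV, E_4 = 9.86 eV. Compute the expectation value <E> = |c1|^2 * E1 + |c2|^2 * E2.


<E> = |c1|^2 * E1 + |c2|^2 * E2
= 0.265 * 2.68 + 0.735 * 9.86
= 0.7102 + 7.2471
= 7.9573 eV

7.9573


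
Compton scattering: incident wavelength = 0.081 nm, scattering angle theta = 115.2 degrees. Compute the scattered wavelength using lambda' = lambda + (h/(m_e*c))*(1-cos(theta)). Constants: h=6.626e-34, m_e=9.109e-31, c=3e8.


Compton wavelength: h/(m_e*c) = 2.4247e-12 m
d_lambda = 2.4247e-12 * (1 - cos(115.2 deg))
= 2.4247e-12 * 1.425779
= 3.4571e-12 m = 0.003457 nm
lambda' = 0.081 + 0.003457
= 0.084457 nm

0.084457


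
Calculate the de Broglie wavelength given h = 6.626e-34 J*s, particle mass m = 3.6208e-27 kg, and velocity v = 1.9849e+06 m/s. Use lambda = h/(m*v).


lambda = h / (m * v)
= 6.626e-34 / (3.6208e-27 * 1.9849e+06)
= 6.626e-34 / 7.1869e-21
= 9.2195e-14 m

9.2195e-14


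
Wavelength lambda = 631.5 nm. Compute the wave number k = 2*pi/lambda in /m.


k = 2 * pi / lambda
= 6.2832 / (631.5e-9)
= 6.2832 / 6.3150e-07
= 9.9496e+06 /m

9.9496e+06


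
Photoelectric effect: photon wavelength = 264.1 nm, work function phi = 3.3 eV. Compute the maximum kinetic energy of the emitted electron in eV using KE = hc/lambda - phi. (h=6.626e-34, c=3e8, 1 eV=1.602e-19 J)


E_photon = hc / lambda
= (6.626e-34)(3e8) / (264.1e-9)
= 7.5267e-19 J
= 4.6983 eV
KE = E_photon - phi
= 4.6983 - 3.3
= 1.3983 eV

1.3983


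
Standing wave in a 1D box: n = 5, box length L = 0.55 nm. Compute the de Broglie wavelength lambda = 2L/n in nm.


lambda = 2L / n
= 2 * 0.55 / 5
= 1.1 / 5
= 0.22 nm

0.22


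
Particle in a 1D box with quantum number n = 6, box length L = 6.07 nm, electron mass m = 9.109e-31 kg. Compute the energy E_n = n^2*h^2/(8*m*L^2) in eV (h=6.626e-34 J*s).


E = n^2 * h^2 / (8 * m * L^2)
= 6^2 * (6.626e-34)^2 / (8 * 9.109e-31 * (6.07e-9)^2)
= 36 * 4.3904e-67 / (8 * 9.109e-31 * 3.6845e-17)
= 5.8866e-20 J
= 0.3675 eV

0.3675


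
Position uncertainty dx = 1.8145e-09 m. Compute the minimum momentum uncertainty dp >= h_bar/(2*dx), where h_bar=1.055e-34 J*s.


dp = h_bar / (2 * dx)
= 1.055e-34 / (2 * 1.8145e-09)
= 1.055e-34 / 3.6290e-09
= 2.9071e-26 kg*m/s

2.9071e-26


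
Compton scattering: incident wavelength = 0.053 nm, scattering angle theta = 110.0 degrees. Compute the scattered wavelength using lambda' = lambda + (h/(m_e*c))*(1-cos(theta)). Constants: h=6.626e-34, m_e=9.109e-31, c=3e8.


Compton wavelength: h/(m_e*c) = 2.4247e-12 m
d_lambda = 2.4247e-12 * (1 - cos(110.0 deg))
= 2.4247e-12 * 1.34202
= 3.2540e-12 m = 0.003254 nm
lambda' = 0.053 + 0.003254
= 0.056254 nm

0.056254


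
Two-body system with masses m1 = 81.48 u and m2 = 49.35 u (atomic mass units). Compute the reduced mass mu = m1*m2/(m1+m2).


mu = m1 * m2 / (m1 + m2)
= 81.48 * 49.35 / (81.48 + 49.35)
= 4021.038 / 130.83
= 30.7348 u

30.7348


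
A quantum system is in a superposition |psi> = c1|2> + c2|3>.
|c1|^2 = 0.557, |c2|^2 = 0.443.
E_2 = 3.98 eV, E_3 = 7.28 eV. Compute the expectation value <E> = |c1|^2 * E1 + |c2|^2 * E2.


<E> = |c1|^2 * E1 + |c2|^2 * E2
= 0.557 * 3.98 + 0.443 * 7.28
= 2.2169 + 3.225
= 5.4419 eV

5.4419


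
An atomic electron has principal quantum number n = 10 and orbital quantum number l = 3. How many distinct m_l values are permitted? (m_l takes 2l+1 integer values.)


m_l ranges from -l to +l in integer steps
So m_l goes from -3 to +3
Count = 2l + 1 = 2*3 + 1
= 7

7


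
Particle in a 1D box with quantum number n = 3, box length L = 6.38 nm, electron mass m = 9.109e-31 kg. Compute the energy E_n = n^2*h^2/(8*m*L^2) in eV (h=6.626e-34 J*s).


E = n^2 * h^2 / (8 * m * L^2)
= 3^2 * (6.626e-34)^2 / (8 * 9.109e-31 * (6.38e-9)^2)
= 9 * 4.3904e-67 / (8 * 9.109e-31 * 4.0704e-17)
= 1.3321e-20 J
= 0.0832 eV

0.0832


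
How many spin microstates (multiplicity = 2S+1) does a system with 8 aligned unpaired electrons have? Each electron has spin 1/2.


Total spin S = N * (1/2) = 8 * 0.5 = 4.0
Spin multiplicity = 2S + 1
= 2 * 4.0 + 1
= 9

9


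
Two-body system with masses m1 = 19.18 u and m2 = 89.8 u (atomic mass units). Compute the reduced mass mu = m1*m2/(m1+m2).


mu = m1 * m2 / (m1 + m2)
= 19.18 * 89.8 / (19.18 + 89.8)
= 1722.364 / 108.98
= 15.8044 u

15.8044


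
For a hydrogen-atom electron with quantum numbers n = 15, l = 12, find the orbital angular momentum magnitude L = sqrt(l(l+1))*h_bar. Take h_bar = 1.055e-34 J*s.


L = sqrt(l*(l+1)) * h_bar
= sqrt(12 * 13) * 1.055e-34
= sqrt(156) * 1.055e-34
= 12.49 * 1.055e-34
= 1.3177e-33 J*s

1.3177e-33


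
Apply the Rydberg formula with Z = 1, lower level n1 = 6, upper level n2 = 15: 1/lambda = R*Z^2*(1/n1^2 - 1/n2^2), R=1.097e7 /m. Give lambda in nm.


1/lambda = R * Z^2 * (1/n1^2 - 1/n2^2)
= 1.097e7 * 1^2 * (1/6^2 - 1/15^2)
= 1.097e7 * 1 * (0.027778 - 0.004444)
= 2.5597e+05 /m
lambda = 1 / 2.5597e+05
= 3906.7587 nm

3906.7587


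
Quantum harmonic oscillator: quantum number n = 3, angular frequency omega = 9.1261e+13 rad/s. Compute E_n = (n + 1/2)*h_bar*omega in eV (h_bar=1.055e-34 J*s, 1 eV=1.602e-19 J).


E = (n + 1/2) * h_bar * omega
= (3 + 0.5) * 1.055e-34 * 9.1261e+13
= 3.5 * 9.6280e-21
= 3.3698e-20 J
= 0.2104 eV

0.2104


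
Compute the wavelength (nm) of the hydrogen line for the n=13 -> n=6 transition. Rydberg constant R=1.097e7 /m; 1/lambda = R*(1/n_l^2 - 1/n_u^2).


1/lambda = R * (1/n_l^2 - 1/n_u^2)
= 1.097e7 * (1/6^2 - 1/13^2)
= 1.097e7 * (0.027778 - 0.005917)
= 1.097e7 * 0.021861
= 2.3981e+05 /m
lambda = 1 / 2.3981e+05 = 4169.9509 nm

4169.9509


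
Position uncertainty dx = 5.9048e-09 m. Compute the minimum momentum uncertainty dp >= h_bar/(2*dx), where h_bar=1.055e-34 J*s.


dp = h_bar / (2 * dx)
= 1.055e-34 / (2 * 5.9048e-09)
= 1.055e-34 / 1.1810e-08
= 8.9334e-27 kg*m/s

8.9334e-27


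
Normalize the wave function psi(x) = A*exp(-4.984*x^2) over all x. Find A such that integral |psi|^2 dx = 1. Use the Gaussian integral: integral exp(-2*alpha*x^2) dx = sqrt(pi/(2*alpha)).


integral |psi|^2 dx = A^2 * sqrt(pi/(2*alpha)) = 1
A^2 = sqrt(2*alpha/pi)
= sqrt(2 * 4.984 / pi)
= 1.781267
A = sqrt(1.781267)
= 1.3346

1.3346


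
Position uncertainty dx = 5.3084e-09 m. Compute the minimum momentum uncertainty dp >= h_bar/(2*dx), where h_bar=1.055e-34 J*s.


dp = h_bar / (2 * dx)
= 1.055e-34 / (2 * 5.3084e-09)
= 1.055e-34 / 1.0617e-08
= 9.9371e-27 kg*m/s

9.9371e-27


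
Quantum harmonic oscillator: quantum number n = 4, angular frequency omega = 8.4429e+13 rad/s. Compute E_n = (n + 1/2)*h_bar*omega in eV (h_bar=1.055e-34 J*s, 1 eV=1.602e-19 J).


E = (n + 1/2) * h_bar * omega
= (4 + 0.5) * 1.055e-34 * 8.4429e+13
= 4.5 * 8.9073e-21
= 4.0083e-20 J
= 0.2502 eV

0.2502


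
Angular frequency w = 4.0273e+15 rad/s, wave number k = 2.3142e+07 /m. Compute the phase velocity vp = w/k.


vp = w / k
= 4.0273e+15 / 2.3142e+07
= 1.7403e+08 m/s

1.7403e+08


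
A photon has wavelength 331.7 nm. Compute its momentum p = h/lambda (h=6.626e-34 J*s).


p = h / lambda
= 6.626e-34 / (331.7e-9)
= 6.626e-34 / 3.3170e-07
= 1.9976e-27 kg*m/s

1.9976e-27


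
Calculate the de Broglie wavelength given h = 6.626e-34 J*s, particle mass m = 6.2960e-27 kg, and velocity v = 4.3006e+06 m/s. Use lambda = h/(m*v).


lambda = h / (m * v)
= 6.626e-34 / (6.2960e-27 * 4.3006e+06)
= 6.626e-34 / 2.7077e-20
= 2.4471e-14 m

2.4471e-14


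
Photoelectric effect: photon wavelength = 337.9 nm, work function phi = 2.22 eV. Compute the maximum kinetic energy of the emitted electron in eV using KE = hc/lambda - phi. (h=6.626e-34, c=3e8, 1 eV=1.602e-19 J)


E_photon = hc / lambda
= (6.626e-34)(3e8) / (337.9e-9)
= 5.8828e-19 J
= 3.6722 eV
KE = E_photon - phi
= 3.6722 - 2.22
= 1.4522 eV

1.4522


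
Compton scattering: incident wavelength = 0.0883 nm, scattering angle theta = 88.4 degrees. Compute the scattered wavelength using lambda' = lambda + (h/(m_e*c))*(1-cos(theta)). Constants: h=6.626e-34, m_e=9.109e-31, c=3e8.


Compton wavelength: h/(m_e*c) = 2.4247e-12 m
d_lambda = 2.4247e-12 * (1 - cos(88.4 deg))
= 2.4247e-12 * 0.972078
= 2.3570e-12 m = 0.002357 nm
lambda' = 0.0883 + 0.002357
= 0.090657 nm

0.090657


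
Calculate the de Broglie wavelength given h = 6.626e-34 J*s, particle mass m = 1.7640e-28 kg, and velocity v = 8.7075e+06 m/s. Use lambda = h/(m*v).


lambda = h / (m * v)
= 6.626e-34 / (1.7640e-28 * 8.7075e+06)
= 6.626e-34 / 1.5360e-21
= 4.3138e-13 m

4.3138e-13


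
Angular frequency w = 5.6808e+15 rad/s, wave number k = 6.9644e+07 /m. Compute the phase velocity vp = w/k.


vp = w / k
= 5.6808e+15 / 6.9644e+07
= 8.1569e+07 m/s

8.1569e+07


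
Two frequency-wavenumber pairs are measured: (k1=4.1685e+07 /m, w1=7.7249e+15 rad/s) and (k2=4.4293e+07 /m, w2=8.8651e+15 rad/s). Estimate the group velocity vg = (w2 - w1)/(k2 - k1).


vg = (w2 - w1) / (k2 - k1)
= (8.8651e+15 - 7.7249e+15) / (4.4293e+07 - 4.1685e+07)
= 1.1402e+15 / 2.6080e+06
= 4.3719e+08 m/s

4.3719e+08


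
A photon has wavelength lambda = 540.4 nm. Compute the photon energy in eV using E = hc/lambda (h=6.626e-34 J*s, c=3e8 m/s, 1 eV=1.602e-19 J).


E = hc / lambda
= (6.626e-34)(3e8) / (540.4e-9)
= 1.9878e-25 / 5.4040e-07
= 3.6784e-19 J
Converting to eV: 3.6784e-19 / 1.602e-19
= 2.2961 eV

2.2961


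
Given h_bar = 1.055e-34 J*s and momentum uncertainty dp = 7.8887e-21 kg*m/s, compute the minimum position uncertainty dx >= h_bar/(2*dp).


dx = h_bar / (2 * dp)
= 1.055e-34 / (2 * 7.8887e-21)
= 1.055e-34 / 1.5777e-20
= 6.6868e-15 m

6.6868e-15


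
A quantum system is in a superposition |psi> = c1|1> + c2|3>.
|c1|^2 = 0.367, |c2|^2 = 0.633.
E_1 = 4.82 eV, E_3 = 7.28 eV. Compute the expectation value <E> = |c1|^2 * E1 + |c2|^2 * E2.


<E> = |c1|^2 * E1 + |c2|^2 * E2
= 0.367 * 4.82 + 0.633 * 7.28
= 1.7689 + 4.6082
= 6.3772 eV

6.3772


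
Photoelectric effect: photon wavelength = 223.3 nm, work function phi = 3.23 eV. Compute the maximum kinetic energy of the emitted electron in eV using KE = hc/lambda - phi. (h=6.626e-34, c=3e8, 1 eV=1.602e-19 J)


E_photon = hc / lambda
= (6.626e-34)(3e8) / (223.3e-9)
= 8.9019e-19 J
= 5.5568 eV
KE = E_photon - phi
= 5.5568 - 3.23
= 2.3268 eV

2.3268


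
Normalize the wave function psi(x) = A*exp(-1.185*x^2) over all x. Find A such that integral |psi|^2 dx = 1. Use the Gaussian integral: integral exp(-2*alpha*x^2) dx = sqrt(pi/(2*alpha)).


integral |psi|^2 dx = A^2 * sqrt(pi/(2*alpha)) = 1
A^2 = sqrt(2*alpha/pi)
= sqrt(2 * 1.185 / pi)
= 0.868559
A = sqrt(0.868559)
= 0.932

0.932


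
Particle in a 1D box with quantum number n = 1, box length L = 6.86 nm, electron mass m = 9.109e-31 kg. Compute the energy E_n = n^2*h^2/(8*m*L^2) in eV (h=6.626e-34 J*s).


E = n^2 * h^2 / (8 * m * L^2)
= 1^2 * (6.626e-34)^2 / (8 * 9.109e-31 * (6.86e-9)^2)
= 1 * 4.3904e-67 / (8 * 9.109e-31 * 4.7060e-17)
= 1.2802e-21 J
= 0.008 eV

0.008


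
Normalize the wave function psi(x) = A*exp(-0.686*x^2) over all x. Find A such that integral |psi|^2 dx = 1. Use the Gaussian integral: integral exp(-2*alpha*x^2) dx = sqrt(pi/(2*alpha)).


integral |psi|^2 dx = A^2 * sqrt(pi/(2*alpha)) = 1
A^2 = sqrt(2*alpha/pi)
= sqrt(2 * 0.686 / pi)
= 0.660849
A = sqrt(0.660849)
= 0.8129

0.8129


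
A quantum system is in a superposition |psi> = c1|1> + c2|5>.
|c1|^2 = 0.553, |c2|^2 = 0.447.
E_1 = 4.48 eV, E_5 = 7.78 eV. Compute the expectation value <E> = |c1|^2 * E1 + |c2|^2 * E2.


<E> = |c1|^2 * E1 + |c2|^2 * E2
= 0.553 * 4.48 + 0.447 * 7.78
= 2.4774 + 3.4777
= 5.9551 eV

5.9551


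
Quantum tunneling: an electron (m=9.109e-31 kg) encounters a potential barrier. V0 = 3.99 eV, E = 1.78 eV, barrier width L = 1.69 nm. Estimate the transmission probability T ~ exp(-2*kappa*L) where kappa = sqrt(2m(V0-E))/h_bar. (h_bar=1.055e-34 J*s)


V0 - E = 2.21 eV = 3.5404e-19 J
kappa = sqrt(2 * m * (V0-E)) / h_bar
= sqrt(2 * 9.109e-31 * 3.5404e-19) / 1.055e-34
= 7.6125e+09 /m
2*kappa*L = 2 * 7.6125e+09 * 1.69e-9
= 25.7301
T = exp(-25.7301) = 6.691854e-12

6.691854e-12


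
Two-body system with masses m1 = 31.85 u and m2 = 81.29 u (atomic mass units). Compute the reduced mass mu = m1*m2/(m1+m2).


mu = m1 * m2 / (m1 + m2)
= 31.85 * 81.29 / (31.85 + 81.29)
= 2589.0865 / 113.14
= 22.8839 u

22.8839


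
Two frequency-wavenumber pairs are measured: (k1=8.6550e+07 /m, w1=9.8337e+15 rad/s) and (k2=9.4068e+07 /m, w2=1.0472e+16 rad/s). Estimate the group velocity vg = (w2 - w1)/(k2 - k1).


vg = (w2 - w1) / (k2 - k1)
= (1.0472e+16 - 9.8337e+15) / (9.4068e+07 - 8.6550e+07)
= 6.3830e+14 / 7.5180e+06
= 8.4903e+07 m/s

8.4903e+07


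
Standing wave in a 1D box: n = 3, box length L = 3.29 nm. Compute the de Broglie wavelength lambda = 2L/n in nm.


lambda = 2L / n
= 2 * 3.29 / 3
= 6.58 / 3
= 2.1933 nm

2.1933


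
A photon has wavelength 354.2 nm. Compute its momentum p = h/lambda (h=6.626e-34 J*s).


p = h / lambda
= 6.626e-34 / (354.2e-9)
= 6.626e-34 / 3.5420e-07
= 1.8707e-27 kg*m/s

1.8707e-27


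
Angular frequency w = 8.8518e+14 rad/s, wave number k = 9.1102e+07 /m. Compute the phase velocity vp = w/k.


vp = w / k
= 8.8518e+14 / 9.1102e+07
= 9.7164e+06 m/s

9.7164e+06


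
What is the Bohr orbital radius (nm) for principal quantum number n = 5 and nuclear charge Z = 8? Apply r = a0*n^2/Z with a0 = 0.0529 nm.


r = a0 * n^2 / Z
= 0.0529 * 5^2 / 8
= 0.0529 * 25 / 8
= 0.1653 nm

0.1653


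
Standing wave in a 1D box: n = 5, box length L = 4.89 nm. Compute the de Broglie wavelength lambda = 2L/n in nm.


lambda = 2L / n
= 2 * 4.89 / 5
= 9.78 / 5
= 1.956 nm

1.956


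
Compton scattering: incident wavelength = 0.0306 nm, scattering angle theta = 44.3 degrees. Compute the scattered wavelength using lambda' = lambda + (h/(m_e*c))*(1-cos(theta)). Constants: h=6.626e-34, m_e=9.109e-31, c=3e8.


Compton wavelength: h/(m_e*c) = 2.4247e-12 m
d_lambda = 2.4247e-12 * (1 - cos(44.3 deg))
= 2.4247e-12 * 0.284307
= 6.8936e-13 m = 0.000689 nm
lambda' = 0.0306 + 0.000689
= 0.031289 nm

0.031289


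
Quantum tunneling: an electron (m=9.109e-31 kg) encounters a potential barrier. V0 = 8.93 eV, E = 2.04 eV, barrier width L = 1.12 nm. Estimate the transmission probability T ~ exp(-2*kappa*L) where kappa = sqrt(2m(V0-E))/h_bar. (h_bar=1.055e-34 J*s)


V0 - E = 6.89 eV = 1.1038e-18 J
kappa = sqrt(2 * m * (V0-E)) / h_bar
= sqrt(2 * 9.109e-31 * 1.1038e-18) / 1.055e-34
= 1.3441e+10 /m
2*kappa*L = 2 * 1.3441e+10 * 1.12e-9
= 30.1083
T = exp(-30.1083) = 8.396827e-14

8.396827e-14


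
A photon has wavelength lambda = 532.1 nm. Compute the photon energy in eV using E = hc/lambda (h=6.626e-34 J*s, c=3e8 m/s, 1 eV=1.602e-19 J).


E = hc / lambda
= (6.626e-34)(3e8) / (532.1e-9)
= 1.9878e-25 / 5.3210e-07
= 3.7358e-19 J
Converting to eV: 3.7358e-19 / 1.602e-19
= 2.3319 eV

2.3319


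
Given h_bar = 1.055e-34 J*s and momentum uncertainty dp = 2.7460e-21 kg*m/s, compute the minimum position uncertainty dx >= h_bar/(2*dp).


dx = h_bar / (2 * dp)
= 1.055e-34 / (2 * 2.7460e-21)
= 1.055e-34 / 5.4920e-21
= 1.9210e-14 m

1.9210e-14


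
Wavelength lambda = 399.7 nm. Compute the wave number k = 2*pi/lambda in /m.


k = 2 * pi / lambda
= 6.2832 / (399.7e-9)
= 6.2832 / 3.9970e-07
= 1.5720e+07 /m

1.5720e+07


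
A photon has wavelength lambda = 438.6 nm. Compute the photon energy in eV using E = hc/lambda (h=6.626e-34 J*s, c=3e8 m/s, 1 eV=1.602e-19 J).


E = hc / lambda
= (6.626e-34)(3e8) / (438.6e-9)
= 1.9878e-25 / 4.3860e-07
= 4.5321e-19 J
Converting to eV: 4.5321e-19 / 1.602e-19
= 2.8291 eV

2.8291


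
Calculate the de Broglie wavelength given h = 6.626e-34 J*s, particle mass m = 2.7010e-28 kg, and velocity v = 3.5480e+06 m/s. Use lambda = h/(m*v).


lambda = h / (m * v)
= 6.626e-34 / (2.7010e-28 * 3.5480e+06)
= 6.626e-34 / 9.5831e-22
= 6.9142e-13 m

6.9142e-13


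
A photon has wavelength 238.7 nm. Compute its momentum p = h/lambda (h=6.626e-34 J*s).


p = h / lambda
= 6.626e-34 / (238.7e-9)
= 6.626e-34 / 2.3870e-07
= 2.7759e-27 kg*m/s

2.7759e-27


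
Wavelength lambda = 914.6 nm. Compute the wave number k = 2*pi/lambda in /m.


k = 2 * pi / lambda
= 6.2832 / (914.6e-9)
= 6.2832 / 9.1460e-07
= 6.8699e+06 /m

6.8699e+06


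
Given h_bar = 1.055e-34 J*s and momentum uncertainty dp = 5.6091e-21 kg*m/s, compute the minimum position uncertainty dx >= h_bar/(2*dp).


dx = h_bar / (2 * dp)
= 1.055e-34 / (2 * 5.6091e-21)
= 1.055e-34 / 1.1218e-20
= 9.4044e-15 m

9.4044e-15


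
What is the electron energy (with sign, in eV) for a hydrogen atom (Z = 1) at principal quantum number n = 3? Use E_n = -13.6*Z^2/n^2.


E_n = -13.6 * Z^2 / n^2
= -13.6 * 1^2 / 3^2
= -13.6 * 1 / 9
= -1.5111 eV

-1.5111
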